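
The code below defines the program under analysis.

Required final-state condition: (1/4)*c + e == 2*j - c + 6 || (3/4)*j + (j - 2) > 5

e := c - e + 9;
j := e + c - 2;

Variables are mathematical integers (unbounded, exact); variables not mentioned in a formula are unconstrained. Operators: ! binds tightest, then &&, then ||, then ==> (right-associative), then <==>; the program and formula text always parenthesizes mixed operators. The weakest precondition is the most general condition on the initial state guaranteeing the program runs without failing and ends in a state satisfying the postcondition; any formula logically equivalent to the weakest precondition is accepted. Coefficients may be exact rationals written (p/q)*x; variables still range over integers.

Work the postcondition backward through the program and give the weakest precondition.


Working backward. After the program, the postcondition (1/4)*c + e == 2*j - c + 6 || (3/4)*j + (j - 2) > 5 must hold; in canonical form it is (5/4)*c + e == 2*j + 6 || (7/4)*j > 7.
Before j := e + c - 2: (3/4)*c + e == -2 || (7/4)*c + (7/4)*e > 21/2
Before e := c - e + 9: (7/4)*c == e - 11 || (7/2)*c > (7/4)*e - 21/4
Answer: WP = (7/4)*c == e - 11 || (7/2)*c > (7/4)*e - 21/4


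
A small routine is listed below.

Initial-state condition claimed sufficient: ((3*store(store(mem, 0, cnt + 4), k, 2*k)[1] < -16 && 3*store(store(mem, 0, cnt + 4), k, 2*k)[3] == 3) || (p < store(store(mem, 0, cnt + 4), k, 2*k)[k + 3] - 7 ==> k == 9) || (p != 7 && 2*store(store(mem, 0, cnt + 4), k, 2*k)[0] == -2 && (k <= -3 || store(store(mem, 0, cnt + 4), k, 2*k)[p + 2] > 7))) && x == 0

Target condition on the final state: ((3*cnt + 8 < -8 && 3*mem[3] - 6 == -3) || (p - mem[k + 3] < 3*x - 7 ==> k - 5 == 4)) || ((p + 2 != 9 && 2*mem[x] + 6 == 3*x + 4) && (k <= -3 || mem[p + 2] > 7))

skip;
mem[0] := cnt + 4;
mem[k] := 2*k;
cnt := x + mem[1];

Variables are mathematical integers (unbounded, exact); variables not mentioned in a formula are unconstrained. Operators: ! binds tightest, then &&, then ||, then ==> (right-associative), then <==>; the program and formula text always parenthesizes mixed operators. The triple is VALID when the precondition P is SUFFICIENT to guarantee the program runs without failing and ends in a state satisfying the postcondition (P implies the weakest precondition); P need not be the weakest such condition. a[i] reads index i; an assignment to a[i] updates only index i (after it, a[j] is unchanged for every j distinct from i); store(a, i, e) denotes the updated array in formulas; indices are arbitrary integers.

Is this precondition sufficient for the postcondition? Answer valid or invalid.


Working backward. After the program, the postcondition ((3*cnt + 8 < -8 && 3*mem[3] - 6 == -3) || (p - mem[k + 3] < 3*x - 7 ==> k - 5 == 4)) || ((p + 2 != 9 && 2*mem[x] + 6 == 3*x + 4) && (k <= -3 || mem[p + 2] > 7)) must hold; in canonical form it is (3*cnt < -16 && 3*mem[3] == 3) || (p < mem[k + 3] + 3*x - 7 ==> k == 9) || (p != 7 && 2*mem[x] == 3*x - 2 && (k <= -3 || mem[p + 2] > 7)).
Before cnt := x + mem[1]: (3*mem[1] + 3*x < -16 && 3*mem[3] == 3) || (p < mem[k + 3] + 3*x - 7 ==> k == 9) || (p != 7 && 2*mem[x] == 3*x - 2 && (k <= -3 || mem[p + 2] > 7))
Before mem[k] := 2*k: (3*store(mem, k, 2*k)[1] + 3*x < -16 && 3*store(mem, k, 2*k)[3] == 3) || (p < store(mem, k, 2*k)[k + 3] + 3*x - 7 ==> k == 9) || (p != 7 && 2*store(mem, k, 2*k)[x] == 3*x - 2 && (k <= -3 || store(mem, k, 2*k)[p + 2] > 7))
Before mem[0] := cnt + 4: (3*store(store(mem, 0, cnt + 4), k, 2*k)[1] + 3*x < -16 && 3*store(store(mem, 0, cnt + 4), k, 2*k)[3] == 3) || (p < store(store(mem, 0, cnt + 4), k, 2*k)[k + 3] + 3*x - 7 ==> k == 9) || (p != 7 && 2*store(store(mem, 0, cnt + 4), k, 2*k)[x] == 3*x - 2 && (k <= -3 || store(store(mem, 0, cnt + 4), k, 2*k)[p + 2] > 7))
Before skip: (3*store(store(mem, 0, cnt + 4), k, 2*k)[1] + 3*x < -16 && 3*store(store(mem, 0, cnt + 4), k, 2*k)[3] == 3) || (p < store(store(mem, 0, cnt + 4), k, 2*k)[k + 3] + 3*x - 7 ==> k == 9) || (p != 7 && 2*store(store(mem, 0, cnt + 4), k, 2*k)[x] == 3*x - 2 && (k <= -3 || store(store(mem, 0, cnt + 4), k, 2*k)[p + 2] > 7))
The weakest precondition is (3*store(store(mem, 0, cnt + 4), k, 2*k)[1] + 3*x < -16 && 3*store(store(mem, 0, cnt + 4), k, 2*k)[3] == 3) || (p < store(store(mem, 0, cnt + 4), k, 2*k)[k + 3] + 3*x - 7 ==> k == 9) || (p != 7 && 2*store(store(mem, 0, cnt + 4), k, 2*k)[x] == 3*x - 2 && (k <= -3 || store(store(mem, 0, cnt + 4), k, 2*k)[p + 2] > 7)).
Check whether ((3*store(store(mem, 0, cnt + 4), k, 2*k)[1] < -16 && 3*store(store(mem, 0, cnt + 4), k, 2*k)[3] == 3) || (p < store(store(mem, 0, cnt + 4), k, 2*k)[k + 3] - 7 ==> k == 9) || (p != 7 && 2*store(store(mem, 0, cnt + 4), k, 2*k)[0] == -2 && (k <= -3 || store(store(mem, 0, cnt + 4), k, 2*k)[p + 2] > 7))) && x == 0 implies it.
Every state satisfying the precondition satisfies the weakest precondition: the implication holds.
Answer: valid


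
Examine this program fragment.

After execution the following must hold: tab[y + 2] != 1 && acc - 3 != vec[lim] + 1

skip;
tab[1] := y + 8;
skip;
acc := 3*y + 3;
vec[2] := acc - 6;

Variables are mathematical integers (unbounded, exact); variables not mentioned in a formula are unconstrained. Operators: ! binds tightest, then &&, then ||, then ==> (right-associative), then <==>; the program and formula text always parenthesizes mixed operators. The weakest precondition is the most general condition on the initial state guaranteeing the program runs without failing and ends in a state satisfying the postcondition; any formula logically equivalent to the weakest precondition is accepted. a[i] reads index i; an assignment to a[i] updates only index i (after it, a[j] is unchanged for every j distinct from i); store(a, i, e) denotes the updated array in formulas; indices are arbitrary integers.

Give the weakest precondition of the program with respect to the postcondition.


Working backward. After the program, the postcondition tab[y + 2] != 1 && acc - 3 != vec[lim] + 1 must hold; in canonical form it is tab[y + 2] != 1 && acc != vec[lim] + 4.
Before vec[2] := acc - 6: tab[y + 2] != 1 && acc != store(vec, 2, acc - 6)[lim] + 4
Before acc := 3*y + 3: tab[y + 2] != 1 && 3*y != store(vec, 2, 3*y - 3)[lim] + 1
Before skip: tab[y + 2] != 1 && 3*y != store(vec, 2, 3*y - 3)[lim] + 1
Before tab[1] := y + 8: store(tab, 1, y + 8)[y + 2] != 1 && 3*y != store(vec, 2, 3*y - 3)[lim] + 1
Before skip: store(tab, 1, y + 8)[y + 2] != 1 && 3*y != store(vec, 2, 3*y - 3)[lim] + 1
Answer: WP = store(tab, 1, y + 8)[y + 2] != 1 && 3*y != store(vec, 2, 3*y - 3)[lim] + 1


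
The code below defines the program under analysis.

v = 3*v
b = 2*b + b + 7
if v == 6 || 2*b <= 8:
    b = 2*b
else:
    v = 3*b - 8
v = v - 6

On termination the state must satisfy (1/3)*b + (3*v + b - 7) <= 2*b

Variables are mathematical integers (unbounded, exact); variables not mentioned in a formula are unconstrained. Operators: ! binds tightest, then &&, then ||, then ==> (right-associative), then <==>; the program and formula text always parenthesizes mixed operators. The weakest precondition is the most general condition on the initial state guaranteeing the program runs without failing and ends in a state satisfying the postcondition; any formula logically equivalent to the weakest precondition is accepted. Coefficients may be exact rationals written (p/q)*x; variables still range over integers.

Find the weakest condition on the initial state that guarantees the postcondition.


Working backward. After the program, the postcondition (1/3)*b + (3*v + b - 7) <= 2*b must hold; in canonical form it is 3*v <= (2/3)*b + 7.
Before v := v - 6: 3*v <= (2/3)*b + 25
Then branch requires 3*v <= (4/3)*b + 25; else branch requires (25/3)*b <= 49.
Before the if: ((v == 6 || 2*b <= 8) ==> 3*v <= (4/3)*b + 25) && ((!(v == 6 || 2*b <= 8)) ==> (25/3)*b <= 49)
Before b := 2*b + b + 7: ((v == 6 || 6*b <= -6) ==> 3*v <= 4*b + 103/3) && ((!(v == 6 || 6*b <= -6)) ==> 25*b <= -28/3)
Before v := 3*v: ((3*v == 6 || 6*b <= -6) ==> 9*v <= 4*b + 103/3) && ((!(3*v == 6 || 6*b <= -6)) ==> 25*b <= -28/3)
Answer: WP = ((3*v == 6 || 6*b <= -6) ==> 9*v <= 4*b + 103/3) && ((!(3*v == 6 || 6*b <= -6)) ==> 25*b <= -28/3)


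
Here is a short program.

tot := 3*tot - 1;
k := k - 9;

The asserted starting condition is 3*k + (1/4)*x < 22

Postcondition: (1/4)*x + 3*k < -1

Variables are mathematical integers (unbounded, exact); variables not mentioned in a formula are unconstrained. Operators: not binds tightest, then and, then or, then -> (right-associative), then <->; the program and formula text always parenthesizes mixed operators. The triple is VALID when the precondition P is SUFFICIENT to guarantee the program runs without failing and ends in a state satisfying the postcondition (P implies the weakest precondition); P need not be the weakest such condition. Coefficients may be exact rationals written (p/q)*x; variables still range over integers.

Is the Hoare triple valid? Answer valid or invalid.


Working backward. After the program, the postcondition (1/4)*x + 3*k < -1 must hold; in canonical form it is 3*k + (1/4)*x < -1.
Before k := k - 9: 3*k + (1/4)*x < 26
Before tot := 3*tot - 1: 3*k + (1/4)*x < 26
The weakest precondition is 3*k + (1/4)*x < 26.
Check whether 3*k + (1/4)*x < 22 implies it.
Every state satisfying the precondition satisfies the weakest precondition: the implication holds.
Answer: valid


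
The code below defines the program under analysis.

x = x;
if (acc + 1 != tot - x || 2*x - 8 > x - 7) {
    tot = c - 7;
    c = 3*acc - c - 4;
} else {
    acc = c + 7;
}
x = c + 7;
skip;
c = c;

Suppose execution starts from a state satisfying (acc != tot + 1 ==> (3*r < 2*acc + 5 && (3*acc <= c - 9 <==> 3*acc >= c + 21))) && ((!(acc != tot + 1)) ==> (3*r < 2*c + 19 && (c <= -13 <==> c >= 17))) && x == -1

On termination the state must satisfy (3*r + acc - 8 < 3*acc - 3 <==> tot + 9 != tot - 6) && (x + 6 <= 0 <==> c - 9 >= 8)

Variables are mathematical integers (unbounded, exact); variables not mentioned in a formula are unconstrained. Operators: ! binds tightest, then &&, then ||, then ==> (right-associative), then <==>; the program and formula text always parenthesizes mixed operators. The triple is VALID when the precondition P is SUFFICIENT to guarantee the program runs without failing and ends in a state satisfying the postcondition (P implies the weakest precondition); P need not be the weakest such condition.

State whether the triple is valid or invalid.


Working backward. After the program, the postcondition (3*r + acc - 8 < 3*acc - 3 <==> tot + 9 != tot - 6) && (x + 6 <= 0 <==> c - 9 >= 8) must hold; in canonical form it is 3*r < 2*acc + 5 && (x <= -6 <==> c >= 17).
Before c := c: 3*r < 2*acc + 5 && (x <= -6 <==> c >= 17)
Before skip: 3*r < 2*acc + 5 && (x <= -6 <==> c >= 17)
Before x := c + 7: 3*r < 2*acc + 5 && (c <= -13 <==> c >= 17)
Then branch requires 3*r < 2*acc + 5 && (3*acc <= c - 9 <==> 3*acc >= c + 21); else branch requires 3*r < 2*c + 19 && (c <= -13 <==> c >= 17).
Before the if: ((acc + x != tot - 1 || x > 1) ==> (3*r < 2*acc + 5 && (3*acc <= c - 9 <==> 3*acc >= c + 21))) && ((!(acc + x != tot - 1 || x > 1)) ==> (3*r < 2*c + 19 && (c <= -13 <==> c >= 17)))
Before x := x: ((acc + x != tot - 1 || x > 1) ==> (3*r < 2*acc + 5 && (3*acc <= c - 9 <==> 3*acc >= c + 21))) && ((!(acc + x != tot - 1 || x > 1)) ==> (3*r < 2*c + 19 && (c <= -13 <==> c >= 17)))
The weakest precondition is ((acc + x != tot - 1 || x > 1) ==> (3*r < 2*acc + 5 && (3*acc <= c - 9 <==> 3*acc >= c + 21))) && ((!(acc + x != tot - 1 || x > 1)) ==> (3*r < 2*c + 19 && (c <= -13 <==> c >= 17))).
Check whether (acc != tot + 1 ==> (3*r < 2*acc + 5 && (3*acc <= c - 9 <==> 3*acc >= c + 21))) && ((!(acc != tot + 1)) ==> (3*r < 2*c + 19 && (c <= -13 <==> c >= 17))) && x == -1 implies it.
Countermodel: at the initial state acc = 0, c = 9, r = 0, tot = -1, x = -1, the precondition holds but the weakest precondition fails.
Answer: invalid


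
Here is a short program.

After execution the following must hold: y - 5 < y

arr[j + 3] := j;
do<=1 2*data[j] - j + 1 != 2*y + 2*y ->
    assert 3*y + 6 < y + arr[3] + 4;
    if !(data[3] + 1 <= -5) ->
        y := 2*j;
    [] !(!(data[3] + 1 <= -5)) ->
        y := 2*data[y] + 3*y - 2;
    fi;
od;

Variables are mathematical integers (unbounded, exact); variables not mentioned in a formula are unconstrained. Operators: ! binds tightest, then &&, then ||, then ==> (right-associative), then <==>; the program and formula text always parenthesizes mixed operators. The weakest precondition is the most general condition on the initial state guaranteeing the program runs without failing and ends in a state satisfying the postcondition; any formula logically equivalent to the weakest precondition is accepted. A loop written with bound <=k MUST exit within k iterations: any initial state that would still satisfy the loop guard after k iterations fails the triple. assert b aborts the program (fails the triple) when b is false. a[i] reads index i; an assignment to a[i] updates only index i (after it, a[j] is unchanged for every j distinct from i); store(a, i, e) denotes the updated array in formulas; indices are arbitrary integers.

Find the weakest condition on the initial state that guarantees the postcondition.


Working backward. After the program, the postcondition y - 5 < y must hold; in canonical form it is true.
Before the loop (bound <=1), unroll the exhaustion recursion (WP_0 = exit-now case; WP_j = one more guarded iteration, up to j = 1):
  WP_0: !(2*data[j] != j + 4*y - 1)
  WP_1: 2*data[j] != j + 4*y - 1 ==> (2*y < arr[3] - 2 && ((!(data[3] <= -6)) ==> (!(2*data[j] != 9*j - 1))) && (data[3] <= -6 ==> (!(2*data[j] != 8*data[y] + j + 12*y - 9))))
So before the loop: 2*data[j] != j + 4*y - 1 ==> (2*y < arr[3] - 2 && ((!(data[3] <= -6)) ==> (!(2*data[j] != 9*j - 1))) && (data[3] <= -6 ==> (!(2*data[j] != 8*data[y] + j + 12*y - 9))))
Before arr[j + 3] := j: 2*data[j] != j + 4*y - 1 ==> (2*y < store(arr, j + 3, j)[3] - 2 && ((!(data[3] <= -6)) ==> (!(2*data[j] != 9*j - 1))) && (data[3] <= -6 ==> (!(2*data[j] != 8*data[y] + j + 12*y - 9))))
Answer: WP = 2*data[j] != j + 4*y - 1 ==> (2*y < store(arr, j + 3, j)[3] - 2 && ((!(data[3] <= -6)) ==> (!(2*data[j] != 9*j - 1))) && (data[3] <= -6 ==> (!(2*data[j] != 8*data[y] + j + 12*y - 9))))


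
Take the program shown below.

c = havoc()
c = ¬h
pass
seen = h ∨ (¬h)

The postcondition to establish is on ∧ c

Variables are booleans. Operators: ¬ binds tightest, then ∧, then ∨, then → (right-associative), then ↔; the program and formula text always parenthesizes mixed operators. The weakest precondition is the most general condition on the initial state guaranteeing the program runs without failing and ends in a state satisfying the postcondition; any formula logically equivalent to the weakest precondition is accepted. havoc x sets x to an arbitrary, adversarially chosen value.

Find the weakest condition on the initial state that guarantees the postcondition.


Working backward. After the program, on ∧ c must hold.
Before seen := h ∨ (¬h): on ∧ c
Before skip: on ∧ c
Before c := ¬h: on ∧ (¬h)
Before havoc c: on ∧ (¬h)
Answer: WP = on ∧ (¬h)


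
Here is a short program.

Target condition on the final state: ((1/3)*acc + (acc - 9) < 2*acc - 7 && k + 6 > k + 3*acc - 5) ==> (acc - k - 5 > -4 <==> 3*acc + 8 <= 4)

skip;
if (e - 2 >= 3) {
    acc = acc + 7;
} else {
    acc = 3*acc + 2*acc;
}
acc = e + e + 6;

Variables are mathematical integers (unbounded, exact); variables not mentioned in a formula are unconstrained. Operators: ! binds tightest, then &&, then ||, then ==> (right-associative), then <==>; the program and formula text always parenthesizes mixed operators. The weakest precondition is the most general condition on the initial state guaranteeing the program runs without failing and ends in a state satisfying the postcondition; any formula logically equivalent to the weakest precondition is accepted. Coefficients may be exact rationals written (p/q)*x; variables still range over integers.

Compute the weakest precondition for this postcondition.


Working backward. After the program, the postcondition ((1/3)*acc + (acc - 9) < 2*acc - 7 && k + 6 > k + 3*acc - 5) ==> (acc - k - 5 > -4 <==> 3*acc + 8 <= 4) must hold; in canonical form it is ((2/3)*acc > -2 && 3*acc < 11) ==> (acc > k + 1 <==> 3*acc <= -4).
Before acc := e + e + 6: ((4/3)*e > -6 && 6*e < -7) ==> (2*e > k - 5 <==> 6*e <= -22)
Then branch requires ((4/3)*e > -6 && 6*e < -7) ==> (2*e > k - 5 <==> 6*e <= -22); else branch requires ((4/3)*e > -6 && 6*e < -7) ==> (2*e > k - 5 <==> 6*e <= -22).
Before the if: (e >= 5 ==> (((4/3)*e > -6 && 6*e < -7) ==> (2*e > k - 5 <==> 6*e <= -22))) && ((!(e >= 5)) ==> (((4/3)*e > -6 && 6*e < -7) ==> (2*e > k - 5 <==> 6*e <= -22)))
Before skip: (e >= 5 ==> (((4/3)*e > -6 && 6*e < -7) ==> (2*e > k - 5 <==> 6*e <= -22))) && ((!(e >= 5)) ==> (((4/3)*e > -6 && 6*e < -7) ==> (2*e > k - 5 <==> 6*e <= -22)))
Answer: WP = (e >= 5 ==> (((4/3)*e > -6 && 6*e < -7) ==> (2*e > k - 5 <==> 6*e <= -22))) && ((!(e >= 5)) ==> (((4/3)*e > -6 && 6*e < -7) ==> (2*e > k - 5 <==> 6*e <= -22)))


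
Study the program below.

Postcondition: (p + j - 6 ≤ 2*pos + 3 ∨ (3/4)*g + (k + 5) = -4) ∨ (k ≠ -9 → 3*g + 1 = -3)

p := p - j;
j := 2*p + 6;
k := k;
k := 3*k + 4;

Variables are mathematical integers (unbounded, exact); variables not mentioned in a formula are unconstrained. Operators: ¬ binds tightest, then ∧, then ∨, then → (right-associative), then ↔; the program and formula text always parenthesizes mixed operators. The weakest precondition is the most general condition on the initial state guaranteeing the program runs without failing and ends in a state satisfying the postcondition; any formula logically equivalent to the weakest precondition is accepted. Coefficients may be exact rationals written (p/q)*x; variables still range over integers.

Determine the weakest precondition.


Working backward. After the program, the postcondition (p + j - 6 ≤ 2*pos + 3 ∨ (3/4)*g + (k + 5) = -4) ∨ (k ≠ -9 → 3*g + 1 = -3) must hold; in canonical form it is j + p ≤ 2*pos + 9 ∨ (3/4)*g + k = -9 ∨ (k ≠ -9 → 3*g = -4).
Before k := 3*k + 4: j + p ≤ 2*pos + 9 ∨ (3/4)*g + 3*k = -13 ∨ (3*k ≠ -13 → 3*g = -4)
Before k := k: j + p ≤ 2*pos + 9 ∨ (3/4)*g + 3*k = -13 ∨ (3*k ≠ -13 → 3*g = -4)
Before j := 2*p + 6: 3*p ≤ 2*pos + 3 ∨ (3/4)*g + 3*k = -13 ∨ (3*k ≠ -13 → 3*g = -4)
Before p := p - j: 3*p ≤ 3*j + 2*pos + 3 ∨ (3/4)*g + 3*k = -13 ∨ (3*k ≠ -13 → 3*g = -4)
Answer: WP = 3*p ≤ 3*j + 2*pos + 3 ∨ (3/4)*g + 3*k = -13 ∨ (3*k ≠ -13 → 3*g = -4)


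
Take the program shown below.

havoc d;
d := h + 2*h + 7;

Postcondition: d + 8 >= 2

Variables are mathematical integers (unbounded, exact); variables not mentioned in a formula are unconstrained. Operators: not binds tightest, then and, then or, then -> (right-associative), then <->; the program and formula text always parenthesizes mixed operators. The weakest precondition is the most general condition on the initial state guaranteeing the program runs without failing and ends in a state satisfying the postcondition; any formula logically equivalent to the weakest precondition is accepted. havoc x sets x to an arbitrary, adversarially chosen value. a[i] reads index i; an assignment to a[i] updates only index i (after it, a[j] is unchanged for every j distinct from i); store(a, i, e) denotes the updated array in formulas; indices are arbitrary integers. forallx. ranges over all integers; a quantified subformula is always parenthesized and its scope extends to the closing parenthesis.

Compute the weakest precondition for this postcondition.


Working backward. After the program, the postcondition d + 8 >= 2 must hold; in canonical form it is d >= -6.
Before d := h + 2*h + 7: 3*h >= -13
Before havoc d: 3*h >= -13
Answer: WP = 3*h >= -13


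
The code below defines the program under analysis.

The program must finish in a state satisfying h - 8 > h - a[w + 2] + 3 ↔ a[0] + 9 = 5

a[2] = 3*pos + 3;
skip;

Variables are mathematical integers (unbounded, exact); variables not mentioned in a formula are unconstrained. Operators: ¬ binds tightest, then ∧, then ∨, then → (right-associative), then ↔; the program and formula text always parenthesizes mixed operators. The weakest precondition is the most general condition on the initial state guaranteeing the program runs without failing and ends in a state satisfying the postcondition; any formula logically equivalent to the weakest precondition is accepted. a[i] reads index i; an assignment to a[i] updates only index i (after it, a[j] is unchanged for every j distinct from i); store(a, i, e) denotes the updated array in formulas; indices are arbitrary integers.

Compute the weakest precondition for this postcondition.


Working backward. After the program, the postcondition h - 8 > h - a[w + 2] + 3 ↔ a[0] + 9 = 5 must hold; in canonical form it is a[w + 2] > 11 ↔ a[0] = -4.
Before skip: a[w + 2] > 11 ↔ a[0] = -4
Before a[2] := 3*pos + 3: store(a, 2, 3*pos + 3)[w + 2] > 11 ↔ a[0] = -4
Answer: WP = store(a, 2, 3*pos + 3)[w + 2] > 11 ↔ a[0] = -4


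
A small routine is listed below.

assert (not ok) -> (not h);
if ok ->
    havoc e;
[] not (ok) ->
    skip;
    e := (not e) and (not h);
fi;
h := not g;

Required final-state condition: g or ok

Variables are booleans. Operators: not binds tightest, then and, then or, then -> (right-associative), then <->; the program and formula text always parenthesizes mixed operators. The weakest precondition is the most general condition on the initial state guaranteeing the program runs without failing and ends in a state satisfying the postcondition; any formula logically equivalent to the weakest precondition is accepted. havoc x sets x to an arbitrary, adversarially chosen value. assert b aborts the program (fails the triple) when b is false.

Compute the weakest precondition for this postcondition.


Working backward. After the program, g or ok must hold.
Before h := not g: g or ok
Then branch requires g or ok; else branch requires g or ok.
Before the if: (ok -> (g or ok)) and ((not ok) -> (g or ok))
Before assert (not ok) -> (not h): ((not ok) -> (not h)) and (ok -> (g or ok)) and ((not ok) -> (g or ok))
Answer: WP = ((not ok) -> (not h)) and (ok -> (g or ok)) and ((not ok) -> (g or ok))


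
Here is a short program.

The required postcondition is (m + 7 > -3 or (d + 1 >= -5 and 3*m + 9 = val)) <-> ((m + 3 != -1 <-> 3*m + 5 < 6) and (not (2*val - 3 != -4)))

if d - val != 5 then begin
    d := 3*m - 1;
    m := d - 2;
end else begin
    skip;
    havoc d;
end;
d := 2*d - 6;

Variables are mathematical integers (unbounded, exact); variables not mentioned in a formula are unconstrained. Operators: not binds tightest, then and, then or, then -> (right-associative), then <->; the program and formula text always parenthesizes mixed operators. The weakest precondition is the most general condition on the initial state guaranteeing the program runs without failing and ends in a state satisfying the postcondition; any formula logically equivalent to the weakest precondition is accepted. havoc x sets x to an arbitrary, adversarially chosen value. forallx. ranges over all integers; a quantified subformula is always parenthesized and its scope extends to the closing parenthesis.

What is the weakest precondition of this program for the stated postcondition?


Working backward. After the program, the postcondition (m + 7 > -3 or (d + 1 >= -5 and 3*m + 9 = val)) <-> ((m + 3 != -1 <-> 3*m + 5 < 6) and (not (2*val - 3 != -4))) must hold; in canonical form it is (m > -10 or (d >= -6 and 3*m = val - 9)) <-> ((m != -4 <-> 3*m < 1) and (not (2*val != -1))).
Before d := 2*d - 6: (m > -10 or (2*d >= 0 and 3*m = val - 9)) <-> ((m != -4 <-> 3*m < 1) and (not (2*val != -1)))
Then branch requires (3*m > -7 or (6*m >= 2 and 9*m = val)) <-> ((3*m != -1 <-> 9*m < 10) and (not (2*val != -1))); else branch requires forall d_1. ((m > -10 or (2*d_1 >= 0 and 3*m = val - 9)) <-> ((m != -4 <-> 3*m < 1) and (not (2*val != -1)))).
Before the if: (d != val + 5 -> ((3*m > -7 or (6*m >= 2 and 9*m = val)) <-> ((3*m != -1 <-> 9*m < 10) and (not (2*val != -1))))) and ((not (d != val + 5)) -> (forall d_1. ((m > -10 or (2*d_1 >= 0 and 3*m = val - 9)) <-> ((m != -4 <-> 3*m < 1) and (not (2*val != -1))))))
Answer: WP = (d != val + 5 -> ((3*m > -7 or (6*m >= 2 and 9*m = val)) <-> ((3*m != -1 <-> 9*m < 10) and (not (2*val != -1))))) and ((not (d != val + 5)) -> (forall d_1. ((m > -10 or (2*d_1 >= 0 and 3*m = val - 9)) <-> ((m != -4 <-> 3*m < 1) and (not (2*val != -1))))))


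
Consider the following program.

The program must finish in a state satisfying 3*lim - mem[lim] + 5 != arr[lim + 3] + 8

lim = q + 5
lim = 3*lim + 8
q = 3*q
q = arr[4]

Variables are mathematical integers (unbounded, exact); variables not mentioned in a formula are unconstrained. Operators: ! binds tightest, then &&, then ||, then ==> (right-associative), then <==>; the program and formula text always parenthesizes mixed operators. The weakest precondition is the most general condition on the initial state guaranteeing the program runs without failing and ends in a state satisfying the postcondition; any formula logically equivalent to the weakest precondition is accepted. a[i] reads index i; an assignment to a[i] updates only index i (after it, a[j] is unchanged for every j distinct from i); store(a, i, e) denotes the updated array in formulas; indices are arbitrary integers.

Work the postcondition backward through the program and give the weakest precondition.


Working backward. After the program, the postcondition 3*lim - mem[lim] + 5 != arr[lim + 3] + 8 must hold; in canonical form it is 3*lim != arr[lim + 3] + mem[lim] + 3.
Before q := arr[4]: 3*lim != arr[lim + 3] + mem[lim] + 3
Before q := 3*q: 3*lim != arr[lim + 3] + mem[lim] + 3
Before lim := 3*lim + 8: 9*lim != arr[3*lim + 11] + mem[3*lim + 8] - 21
Before lim := q + 5: 9*q != arr[3*q + 26] + mem[3*q + 23] - 66
Answer: WP = 9*q != arr[3*q + 26] + mem[3*q + 23] - 66


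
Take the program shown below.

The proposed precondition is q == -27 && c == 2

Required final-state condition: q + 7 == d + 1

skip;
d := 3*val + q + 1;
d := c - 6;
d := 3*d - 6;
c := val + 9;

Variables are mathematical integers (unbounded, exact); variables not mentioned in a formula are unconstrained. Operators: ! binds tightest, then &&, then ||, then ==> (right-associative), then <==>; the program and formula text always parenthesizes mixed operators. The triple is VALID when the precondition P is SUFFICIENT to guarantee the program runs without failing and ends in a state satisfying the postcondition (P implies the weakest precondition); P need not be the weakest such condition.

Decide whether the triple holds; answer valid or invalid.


Working backward. After the program, the postcondition q + 7 == d + 1 must hold; in canonical form it is q == d - 6.
Before c := val + 9: q == d - 6
Before d := 3*d - 6: q == 3*d - 12
Before d := c - 6: q == 3*c - 30
Before d := 3*val + q + 1: q == 3*c - 30
Before skip: q == 3*c - 30
The weakest precondition is q == 3*c - 30.
Check whether q == -27 && c == 2 implies it.
Countermodel: at the initial state c = 2, q = -27, the precondition holds but the weakest precondition fails.
Answer: invalid


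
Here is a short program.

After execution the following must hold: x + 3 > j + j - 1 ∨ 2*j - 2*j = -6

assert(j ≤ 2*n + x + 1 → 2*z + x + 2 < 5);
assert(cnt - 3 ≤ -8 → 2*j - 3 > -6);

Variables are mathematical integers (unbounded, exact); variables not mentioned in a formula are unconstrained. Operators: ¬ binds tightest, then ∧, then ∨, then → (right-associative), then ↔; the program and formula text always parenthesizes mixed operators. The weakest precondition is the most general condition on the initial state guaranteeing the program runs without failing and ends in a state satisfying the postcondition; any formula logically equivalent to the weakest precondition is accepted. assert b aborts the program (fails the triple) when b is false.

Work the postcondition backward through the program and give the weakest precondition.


Working backward. After the program, the postcondition x + 3 > j + j - 1 ∨ 2*j - 2*j = -6 must hold; in canonical form it is x > 2*j - 4.
Before assert cnt - 3 ≤ -8 → 2*j - 3 > -6: (cnt ≤ -5 → 2*j > -3) ∧ x > 2*j - 4
Before assert j ≤ 2*n + x + 1 → 2*z + x + 2 < 5: (j ≤ 2*n + x + 1 → x + 2*z < 3) ∧ (cnt ≤ -5 → 2*j > -3) ∧ x > 2*j - 4
Answer: WP = (j ≤ 2*n + x + 1 → x + 2*z < 3) ∧ (cnt ≤ -5 → 2*j > -3) ∧ x > 2*j - 4


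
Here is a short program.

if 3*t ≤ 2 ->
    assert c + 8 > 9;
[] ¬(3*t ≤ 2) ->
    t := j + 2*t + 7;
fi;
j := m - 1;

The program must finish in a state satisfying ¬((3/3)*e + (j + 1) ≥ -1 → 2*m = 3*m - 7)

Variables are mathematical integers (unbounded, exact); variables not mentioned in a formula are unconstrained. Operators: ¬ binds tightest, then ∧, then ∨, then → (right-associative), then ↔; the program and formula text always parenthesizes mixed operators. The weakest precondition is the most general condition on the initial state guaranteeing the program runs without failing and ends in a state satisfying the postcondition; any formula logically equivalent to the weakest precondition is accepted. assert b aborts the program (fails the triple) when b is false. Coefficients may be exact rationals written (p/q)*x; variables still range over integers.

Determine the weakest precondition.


Working backward. After the program, the postcondition ¬((3/3)*e + (j + 1) ≥ -1 → 2*m = 3*m - 7) must hold; in canonical form it is ¬(e + j ≥ -2 → m = 7).
Before j := m - 1: ¬(e + m ≥ -1 → m = 7)
Then branch requires c > 1 ∧ (¬(e + m ≥ -1 → m = 7)); else branch requires ¬(e + m ≥ -1 → m = 7).
Before the if: (3*t ≤ 2 → (c > 1 ∧ (¬(e + m ≥ -1 → m = 7)))) ∧ ((¬(3*t ≤ 2)) → (¬(e + m ≥ -1 → m = 7)))
Answer: WP = (3*t ≤ 2 → (c > 1 ∧ (¬(e + m ≥ -1 → m = 7)))) ∧ ((¬(3*t ≤ 2)) → (¬(e + m ≥ -1 → m = 7)))


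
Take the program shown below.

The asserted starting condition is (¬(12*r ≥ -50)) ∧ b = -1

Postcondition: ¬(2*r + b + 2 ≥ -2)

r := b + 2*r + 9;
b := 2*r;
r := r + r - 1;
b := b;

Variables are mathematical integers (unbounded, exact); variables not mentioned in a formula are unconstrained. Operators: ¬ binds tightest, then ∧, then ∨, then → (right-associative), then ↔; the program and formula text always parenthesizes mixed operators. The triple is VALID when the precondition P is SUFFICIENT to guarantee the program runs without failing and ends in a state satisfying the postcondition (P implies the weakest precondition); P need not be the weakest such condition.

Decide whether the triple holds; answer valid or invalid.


Working backward. After the program, the postcondition ¬(2*r + b + 2 ≥ -2) must hold; in canonical form it is ¬(b + 2*r ≥ -4).
Before b := b: ¬(b + 2*r ≥ -4)
Before r := r + r - 1: ¬(b + 4*r ≥ -2)
Before b := 2*r: ¬(6*r ≥ -2)
Before r := b + 2*r + 9: ¬(6*b + 12*r ≥ -56)
The weakest precondition is ¬(6*b + 12*r ≥ -56).
Check whether (¬(12*r ≥ -50)) ∧ b = -1 implies it.
Every state satisfying the precondition satisfies the weakest precondition: the implication holds.
Answer: valid


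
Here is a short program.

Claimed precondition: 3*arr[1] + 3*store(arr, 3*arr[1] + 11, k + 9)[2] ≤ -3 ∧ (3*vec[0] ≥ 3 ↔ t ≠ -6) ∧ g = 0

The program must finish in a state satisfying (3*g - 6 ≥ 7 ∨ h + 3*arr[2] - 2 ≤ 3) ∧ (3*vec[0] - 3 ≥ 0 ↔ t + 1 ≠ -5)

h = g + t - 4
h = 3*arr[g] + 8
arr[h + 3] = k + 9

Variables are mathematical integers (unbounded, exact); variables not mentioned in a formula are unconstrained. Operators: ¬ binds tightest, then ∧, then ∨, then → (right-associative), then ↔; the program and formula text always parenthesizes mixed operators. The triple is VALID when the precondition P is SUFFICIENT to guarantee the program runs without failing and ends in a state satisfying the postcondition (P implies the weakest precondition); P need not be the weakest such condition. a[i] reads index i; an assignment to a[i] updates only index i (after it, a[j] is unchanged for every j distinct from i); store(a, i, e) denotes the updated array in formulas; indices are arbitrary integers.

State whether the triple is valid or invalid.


Working backward. After the program, the postcondition (3*g - 6 ≥ 7 ∨ h + 3*arr[2] - 2 ≤ 3) ∧ (3*vec[0] - 3 ≥ 0 ↔ t + 1 ≠ -5) must hold; in canonical form it is (3*g ≥ 13 ∨ 3*arr[2] + h ≤ 5) ∧ (3*vec[0] ≥ 3 ↔ t ≠ -6).
Before arr[h + 3] := k + 9: (3*g ≥ 13 ∨ 3*store(arr, h + 3, k + 9)[2] + h ≤ 5) ∧ (3*vec[0] ≥ 3 ↔ t ≠ -6)
Before h := 3*arr[g] + 8: (3*g ≥ 13 ∨ 3*arr[g] + 3*store(arr, 3*arr[g] + 11, k + 9)[2] ≤ -3) ∧ (3*vec[0] ≥ 3 ↔ t ≠ -6)
Before h := g + t - 4: (3*g ≥ 13 ∨ 3*arr[g] + 3*store(arr, 3*arr[g] + 11, k + 9)[2] ≤ -3) ∧ (3*vec[0] ≥ 3 ↔ t ≠ -6)
The weakest precondition is (3*g ≥ 13 ∨ 3*arr[g] + 3*store(arr, 3*arr[g] + 11, k + 9)[2] ≤ -3) ∧ (3*vec[0] ≥ 3 ↔ t ≠ -6).
Check whether 3*arr[1] + 3*store(arr, 3*arr[1] + 11, k + 9)[2] ≤ -3 ∧ (3*vec[0] ≥ 3 ↔ t ≠ -6) ∧ g = 0 implies it.
Countermodel: at the initial state arr = {[-1] = 3, [0] = 11794, [1] = -4, [2] = -7663, [35393] = 3, elsewhere 3}, g = 0, k = -3, t = -6, vec = {[-1] = 0, [0] = 0, [1] = 0, [2] = 0, [35393] = 0, elsewhere 0}, the precondition holds but the weakest precondition fails.
Answer: invalid


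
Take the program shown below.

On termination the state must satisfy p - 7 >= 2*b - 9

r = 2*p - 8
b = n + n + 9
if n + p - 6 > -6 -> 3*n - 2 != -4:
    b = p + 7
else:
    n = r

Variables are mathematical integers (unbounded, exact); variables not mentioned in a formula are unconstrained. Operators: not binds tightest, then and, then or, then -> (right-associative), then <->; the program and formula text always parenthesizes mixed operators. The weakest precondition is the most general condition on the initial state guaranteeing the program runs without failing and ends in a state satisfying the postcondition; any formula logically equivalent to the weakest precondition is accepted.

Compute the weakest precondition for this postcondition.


Working backward. After the program, the postcondition p - 7 >= 2*b - 9 must hold; in canonical form it is p >= 2*b - 2.
Then branch requires p <= -12; else branch requires p >= 2*b - 2.
Before the if: ((n + p > 0 -> 3*n != -2) -> p <= -12) and ((not (n + p > 0 -> 3*n != -2)) -> p >= 2*b - 2)
Before b := n + n + 9: ((n + p > 0 -> 3*n != -2) -> p <= -12) and ((not (n + p > 0 -> 3*n != -2)) -> p >= 4*n + 16)
Before r := 2*p - 8: ((n + p > 0 -> 3*n != -2) -> p <= -12) and ((not (n + p > 0 -> 3*n != -2)) -> p >= 4*n + 16)
Answer: WP = ((n + p > 0 -> 3*n != -2) -> p <= -12) and ((not (n + p > 0 -> 3*n != -2)) -> p >= 4*n + 16)


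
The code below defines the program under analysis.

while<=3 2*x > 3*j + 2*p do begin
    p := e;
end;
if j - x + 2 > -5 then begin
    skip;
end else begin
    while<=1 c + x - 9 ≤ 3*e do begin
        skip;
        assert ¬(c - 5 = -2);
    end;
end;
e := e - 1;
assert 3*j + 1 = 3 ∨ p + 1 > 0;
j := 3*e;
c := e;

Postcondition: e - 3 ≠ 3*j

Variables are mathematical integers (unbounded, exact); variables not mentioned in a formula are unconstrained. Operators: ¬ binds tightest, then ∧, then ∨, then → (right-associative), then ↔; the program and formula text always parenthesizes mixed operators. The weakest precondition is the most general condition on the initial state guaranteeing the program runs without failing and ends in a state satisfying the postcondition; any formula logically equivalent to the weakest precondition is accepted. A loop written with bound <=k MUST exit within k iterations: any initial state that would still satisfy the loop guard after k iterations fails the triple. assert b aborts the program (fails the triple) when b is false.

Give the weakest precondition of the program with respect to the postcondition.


Working backward. After the program, the postcondition e - 3 ≠ 3*j must hold; in canonical form it is e ≠ 3*j + 3.
Before c := e: e ≠ 3*j + 3
Before j := 3*e: 8*e ≠ -3
Before assert 3*j + 1 = 3 ∨ p + 1 > 0: (3*j = 2 ∨ p > -1) ∧ 8*e ≠ -3
Before e := e - 1: (3*j = 2 ∨ p > -1) ∧ 8*e ≠ 5
Then branch requires (3*j = 2 ∨ p > -1) ∧ 8*e ≠ 5; else branch requires (c + x ≤ 3*e + 9 → ((¬(c = 3)) ∧ (¬(c + x ≤ 3*e + 9)) ∧ (3*j = 2 ∨ p > -1) ∧ 8*e ≠ 5)) ∧ ((¬(c + x ≤ 3*e + 9)) → ((3*j = 2 ∨ p > -1) ∧ 8*e ≠ 5)).
Before the if: (j > x - 7 → ((3*j = 2 ∨ p > -1) ∧ 8*e ≠ 5)) ∧ ((¬(j > x - 7)) → ((c + x ≤ 3*e + 9 → ((¬(c = 3)) ∧ (¬(c + x ≤ 3*e + 9)) ∧ (3*j = 2 ∨ p > -1) ∧ 8*e ≠ 5)) ∧ ((¬(c + x ≤ 3*e + 9)) → ((3*j = 2 ∨ p > -1) ∧ 8*e ≠ 5))))
Before the loop (bound <=3), unroll the exhaustion recursion (WP_0 = exit-now case; WP_j = one more guarded iteration, up to j = 3):
  WP_0: (¬(2*x > 3*j + 2*p)) ∧ (j > x - 7 → ((3*j = 2 ∨ p > -1) ∧ 8*e ≠ 5)) ∧ ((¬(j > x - 7)) → ((c + x ≤ 3*e + 9 → ((¬(c = 3)) ∧ (¬(c + x ≤ 3*e + 9)) ∧ (3*j = 2 ∨ p > -1) ∧ 8*e ≠ 5)) ∧ ((¬(c + x ≤ 3*e + 9)) → ((3*j = 2 ∨ p > -1) ∧ 8*e ≠ 5))))
  WP_1: (2*x > 3*j + 2*p → ((¬(2*x > 2*e + 3*j)) ∧ (j > x - 7 → ((3*j = 2 ∨ e > -1) ∧ 8*e ≠ 5)) ∧ ((¬(j > x - 7)) → ((c + x ≤ 3*e + 9 → ((¬(c = 3)) ∧ (¬(c + x ≤ 3*e + 9)) ∧ (3*j = 2 ∨ e > -1) ∧ 8*e ≠ 5)) ∧ ((¬(c + x ≤ 3*e + 9)) → ((3*j = 2 ∨ e > -1) ∧ 8*e ≠ 5)))))) ∧ ((¬(2*x > 3*j + 2*p)) → ((j > x - 7 → ((3*j = 2 ∨ p > -1) ∧ 8*e ≠ 5)) ∧ ((¬(j > x - 7)) → ((c + x ≤ 3*e + 9 → ((¬(c = 3)) ∧ (¬(c + x ≤ 3*e + 9)) ∧ (3*j = 2 ∨ p > -1) ∧ 8*e ≠ 5)) ∧ ((¬(c + x ≤ 3*e + 9)) → ((3*j = 2 ∨ p > -1) ∧ 8*e ≠ 5))))))
  WP_2: (2*x > 3*j + 2*p → ((2*x > 2*e + 3*j → ((¬(2*x > 2*e + 3*j)) ∧ (j > x - 7 → ((3*j = 2 ∨ e > -1) ∧ 8*e ≠ 5)) ∧ ((¬(j > x - 7)) → ((c + x ≤ 3*e + 9 → ((¬(c = 3)) ∧ (¬(c + x ≤ 3*e + 9)) ∧ (3*j = 2 ∨ e > -1) ∧ 8*e ≠ 5)) ∧ ((¬(c + x ≤ 3*e + 9)) → ((3*j = 2 ∨ e > -1) ∧ 8*e ≠ 5)))))) ∧ ((¬(2*x > 2*e + 3*j)) → ((j > x - 7 → ((3*j = 2 ∨ e > -1) ∧ 8*e ≠ 5)) ∧ ((¬(j > x - 7)) → ((c + x ≤ 3*e + 9 → ((¬(c = 3)) ∧ (¬(c + x ≤ 3*e + 9)) ∧ (3*j = 2 ∨ e > -1) ∧ 8*e ≠ 5)) ∧ ((¬(c + x ≤ 3*e + 9)) → ((3*j = 2 ∨ e > -1) ∧ 8*e ≠ 5)))))))) ∧ ((¬(2*x > 3*j + 2*p)) → ((j > x - 7 → ((3*j = 2 ∨ p > -1) ∧ 8*e ≠ 5)) ∧ ((¬(j > x - 7)) → ((c + x ≤ 3*e + 9 → ((¬(c = 3)) ∧ (¬(c + x ≤ 3*e + 9)) ∧ (3*j = 2 ∨ p > -1) ∧ 8*e ≠ 5)) ∧ ((¬(c + x ≤ 3*e + 9)) → ((3*j = 2 ∨ p > -1) ∧ 8*e ≠ 5))))))
  WP_3: (2*x > 3*j + 2*p → ((2*x > 2*e + 3*j → ((2*x > 2*e + 3*j → ((¬(2*x > 2*e + 3*j)) ∧ (j > x - 7 → ((3*j = 2 ∨ e > -1) ∧ 8*e ≠ 5)) ∧ ((¬(j > x - 7)) → ((c + x ≤ 3*e + 9 → ((¬(c = 3)) ∧ (¬(c + x ≤ 3*e + 9)) ∧ (3*j = 2 ∨ e > -1) ∧ 8*e ≠ 5)) ∧ ((¬(c + x ≤ 3*e + 9)) → ((3*j = 2 ∨ e > -1) ∧ 8*e ≠ 5)))))) ∧ ((¬(2*x > 2*e + 3*j)) → ((j > x - 7 → ((3*j = 2 ∨ e > -1) ∧ 8*e ≠ 5)) ∧ ((¬(j > x - 7)) → ((c + x ≤ 3*e + 9 → ((¬(c = 3)) ∧ (¬(c + x ≤ 3*e + 9)) ∧ (3*j = 2 ∨ e > -1) ∧ 8*e ≠ 5)) ∧ ((¬(c + x ≤ 3*e + 9)) → ((3*j = 2 ∨ e > -1) ∧ 8*e ≠ 5)))))))) ∧ ((¬(2*x > 2*e + 3*j)) → ((j > x - 7 → ((3*j = 2 ∨ e > -1) ∧ 8*e ≠ 5)) ∧ ((¬(j > x - 7)) → ((c + x ≤ 3*e + 9 → ((¬(c = 3)) ∧ (¬(c + x ≤ 3*e + 9)) ∧ (3*j = 2 ∨ e > -1) ∧ 8*e ≠ 5)) ∧ ((¬(c + x ≤ 3*e + 9)) → ((3*j = 2 ∨ e > -1) ∧ 8*e ≠ 5)))))))) ∧ ((¬(2*x > 3*j + 2*p)) → ((j > x - 7 → ((3*j = 2 ∨ p > -1) ∧ 8*e ≠ 5)) ∧ ((¬(j > x - 7)) → ((c + x ≤ 3*e + 9 → ((¬(c = 3)) ∧ (¬(c + x ≤ 3*e + 9)) ∧ (3*j = 2 ∨ p > -1) ∧ 8*e ≠ 5)) ∧ ((¬(c + x ≤ 3*e + 9)) → ((3*j = 2 ∨ p > -1) ∧ 8*e ≠ 5))))))
So before the loop: (2*x > 3*j + 2*p → ((2*x > 2*e + 3*j → ((2*x > 2*e + 3*j → ((¬(2*x > 2*e + 3*j)) ∧ (j > x - 7 → ((3*j = 2 ∨ e > -1) ∧ 8*e ≠ 5)) ∧ ((¬(j > x - 7)) → ((c + x ≤ 3*e + 9 → ((¬(c = 3)) ∧ (¬(c + x ≤ 3*e + 9)) ∧ (3*j = 2 ∨ e > -1) ∧ 8*e ≠ 5)) ∧ ((¬(c + x ≤ 3*e + 9)) → ((3*j = 2 ∨ e > -1) ∧ 8*e ≠ 5)))))) ∧ ((¬(2*x > 2*e + 3*j)) → ((j > x - 7 → ((3*j = 2 ∨ e > -1) ∧ 8*e ≠ 5)) ∧ ((¬(j > x - 7)) → ((c + x ≤ 3*e + 9 → ((¬(c = 3)) ∧ (¬(c + x ≤ 3*e + 9)) ∧ (3*j = 2 ∨ e > -1) ∧ 8*e ≠ 5)) ∧ ((¬(c + x ≤ 3*e + 9)) → ((3*j = 2 ∨ e > -1) ∧ 8*e ≠ 5)))))))) ∧ ((¬(2*x > 2*e + 3*j)) → ((j > x - 7 → ((3*j = 2 ∨ e > -1) ∧ 8*e ≠ 5)) ∧ ((¬(j > x - 7)) → ((c + x ≤ 3*e + 9 → ((¬(c = 3)) ∧ (¬(c + x ≤ 3*e + 9)) ∧ (3*j = 2 ∨ e > -1) ∧ 8*e ≠ 5)) ∧ ((¬(c + x ≤ 3*e + 9)) → ((3*j = 2 ∨ e > -1) ∧ 8*e ≠ 5)))))))) ∧ ((¬(2*x > 3*j + 2*p)) → ((j > x - 7 → ((3*j = 2 ∨ p > -1) ∧ 8*e ≠ 5)) ∧ ((¬(j > x - 7)) → ((c + x ≤ 3*e + 9 → ((¬(c = 3)) ∧ (¬(c + x ≤ 3*e + 9)) ∧ (3*j = 2 ∨ p > -1) ∧ 8*e ≠ 5)) ∧ ((¬(c + x ≤ 3*e + 9)) → ((3*j = 2 ∨ p > -1) ∧ 8*e ≠ 5))))))
Answer: WP = (2*x > 3*j + 2*p → ((2*x > 2*e + 3*j → ((2*x > 2*e + 3*j → ((¬(2*x > 2*e + 3*j)) ∧ (j > x - 7 → ((3*j = 2 ∨ e > -1) ∧ 8*e ≠ 5)) ∧ ((¬(j > x - 7)) → ((c + x ≤ 3*e + 9 → ((¬(c = 3)) ∧ (¬(c + x ≤ 3*e + 9)) ∧ (3*j = 2 ∨ e > -1) ∧ 8*e ≠ 5)) ∧ ((¬(c + x ≤ 3*e + 9)) → ((3*j = 2 ∨ e > -1) ∧ 8*e ≠ 5)))))) ∧ ((¬(2*x > 2*e + 3*j)) → ((j > x - 7 → ((3*j = 2 ∨ e > -1) ∧ 8*e ≠ 5)) ∧ ((¬(j > x - 7)) → ((c + x ≤ 3*e + 9 → ((¬(c = 3)) ∧ (¬(c + x ≤ 3*e + 9)) ∧ (3*j = 2 ∨ e > -1) ∧ 8*e ≠ 5)) ∧ ((¬(c + x ≤ 3*e + 9)) → ((3*j = 2 ∨ e > -1) ∧ 8*e ≠ 5)))))))) ∧ ((¬(2*x > 2*e + 3*j)) → ((j > x - 7 → ((3*j = 2 ∨ e > -1) ∧ 8*e ≠ 5)) ∧ ((¬(j > x - 7)) → ((c + x ≤ 3*e + 9 → ((¬(c = 3)) ∧ (¬(c + x ≤ 3*e + 9)) ∧ (3*j = 2 ∨ e > -1) ∧ 8*e ≠ 5)) ∧ ((¬(c + x ≤ 3*e + 9)) → ((3*j = 2 ∨ e > -1) ∧ 8*e ≠ 5)))))))) ∧ ((¬(2*x > 3*j + 2*p)) → ((j > x - 7 → ((3*j = 2 ∨ p > -1) ∧ 8*e ≠ 5)) ∧ ((¬(j > x - 7)) → ((c + x ≤ 3*e + 9 → ((¬(c = 3)) ∧ (¬(c + x ≤ 3*e + 9)) ∧ (3*j = 2 ∨ p > -1) ∧ 8*e ≠ 5)) ∧ ((¬(c + x ≤ 3*e + 9)) → ((3*j = 2 ∨ p > -1) ∧ 8*e ≠ 5))))))
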